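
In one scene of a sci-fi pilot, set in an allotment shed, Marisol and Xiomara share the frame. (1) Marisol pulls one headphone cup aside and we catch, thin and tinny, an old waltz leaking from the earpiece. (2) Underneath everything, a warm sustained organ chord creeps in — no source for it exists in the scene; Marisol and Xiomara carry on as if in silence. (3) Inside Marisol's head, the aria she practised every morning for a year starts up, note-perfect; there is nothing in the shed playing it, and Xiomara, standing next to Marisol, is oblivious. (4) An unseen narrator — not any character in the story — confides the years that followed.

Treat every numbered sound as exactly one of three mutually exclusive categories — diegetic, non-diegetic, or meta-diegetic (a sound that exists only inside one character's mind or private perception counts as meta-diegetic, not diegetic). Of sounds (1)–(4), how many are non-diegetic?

2

Sound (1): the earpiece is a real device on Marisol's head — source music, so diegetic.
(2) is non-diegetic: it has no source in the story world and no character can hear it — it's underscore.
(3) remembered music, private to Marisol — Xiomara is oblivious because it isn't in the room → meta-diegetic.
(4) the narrator exists outside the story world, addressing only the audience → non-diegetic.
So 2 of the 4 are non-diegetic: (2), (4).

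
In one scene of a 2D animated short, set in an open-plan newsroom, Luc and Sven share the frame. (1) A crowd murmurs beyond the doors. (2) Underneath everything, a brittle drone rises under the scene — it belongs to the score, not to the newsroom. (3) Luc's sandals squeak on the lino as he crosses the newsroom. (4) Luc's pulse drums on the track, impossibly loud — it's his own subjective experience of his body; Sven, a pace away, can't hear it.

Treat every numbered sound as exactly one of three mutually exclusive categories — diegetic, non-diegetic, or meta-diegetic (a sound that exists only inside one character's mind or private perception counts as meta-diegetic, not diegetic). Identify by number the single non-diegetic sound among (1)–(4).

2

Sound (1): ambient/room sound belonging to the story's physical space, so diegetic.
(2) score with no on-screen or off-screen source; it exists for the audience alone → non-diegetic.
Sound (3): a character's body making contact with the set — an in-world sound, so diegetic.
(4) a subjective body sound — Luc's private perception, inaudible to Sven → meta-diegetic.
Only (2) is non-diegetic.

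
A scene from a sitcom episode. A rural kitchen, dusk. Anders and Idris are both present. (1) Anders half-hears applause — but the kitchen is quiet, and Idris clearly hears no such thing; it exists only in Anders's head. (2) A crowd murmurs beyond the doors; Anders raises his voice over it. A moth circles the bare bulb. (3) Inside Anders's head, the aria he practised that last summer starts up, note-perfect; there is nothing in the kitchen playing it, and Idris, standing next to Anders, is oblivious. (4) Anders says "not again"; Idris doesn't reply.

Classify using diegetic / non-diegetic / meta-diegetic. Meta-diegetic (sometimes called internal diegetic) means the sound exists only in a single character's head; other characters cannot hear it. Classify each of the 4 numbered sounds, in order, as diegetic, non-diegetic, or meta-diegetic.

meta-diegetic, diegetic, meta-diegetic, diegetic

Sound (1): the sound is imagined by Anders; nothing in the story world is producing it and Idris can't hear it, so meta-diegetic.
Sound (2): a crowd is part of the location's real environment, so diegetic.
(3) the music is a memory playing inside Anders's mind alone; no real-world source, Idris can't hear it → meta-diegetic.
(4) Anders is a character speaking aloud in the scene → diegetic.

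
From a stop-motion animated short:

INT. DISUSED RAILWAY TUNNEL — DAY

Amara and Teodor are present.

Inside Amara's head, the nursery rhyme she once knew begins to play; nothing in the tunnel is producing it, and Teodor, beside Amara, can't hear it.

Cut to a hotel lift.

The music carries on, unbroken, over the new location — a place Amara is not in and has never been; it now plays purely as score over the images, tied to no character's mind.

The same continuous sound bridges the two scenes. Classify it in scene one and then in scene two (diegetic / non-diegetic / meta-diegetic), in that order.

meta-diegetic, non-diegetic

Scene one: the music exists only inside Amara's mind; Teodor can't hear it → meta-diegetic.
Scene two: it's detached from Amara entirely and plays over unrelated images with no in-world source — conventional underscore → non-diegetic.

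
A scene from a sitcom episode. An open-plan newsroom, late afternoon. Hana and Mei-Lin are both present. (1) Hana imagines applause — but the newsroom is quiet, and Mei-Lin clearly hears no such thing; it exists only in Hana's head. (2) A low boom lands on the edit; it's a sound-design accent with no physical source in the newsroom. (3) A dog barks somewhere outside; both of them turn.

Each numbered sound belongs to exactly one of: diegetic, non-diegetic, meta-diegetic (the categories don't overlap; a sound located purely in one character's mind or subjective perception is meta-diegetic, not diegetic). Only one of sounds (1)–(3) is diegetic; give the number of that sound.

3

(1) subjective to Hana: the newsroom is silent and Mei-Lin hears nothing → meta-diegetic.
Sound (2): nothing in the scene produces it; it's an accent added for the audience, so non-diegetic.
(3) is diegetic: the sound comes from a dog physically present in the location.
Only (3) is diegetic.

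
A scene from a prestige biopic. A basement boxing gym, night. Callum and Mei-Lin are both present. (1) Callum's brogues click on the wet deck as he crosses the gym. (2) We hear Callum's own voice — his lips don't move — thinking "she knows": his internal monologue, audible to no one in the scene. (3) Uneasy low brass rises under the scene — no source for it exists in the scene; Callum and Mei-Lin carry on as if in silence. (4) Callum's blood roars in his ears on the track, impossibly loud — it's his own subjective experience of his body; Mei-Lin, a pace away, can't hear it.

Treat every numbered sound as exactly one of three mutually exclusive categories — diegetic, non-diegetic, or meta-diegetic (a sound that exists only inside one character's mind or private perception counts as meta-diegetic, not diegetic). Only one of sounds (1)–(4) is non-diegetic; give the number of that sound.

(1) is diegetic: Callum's footsteps are produced in the story world.
(2) Callum's thought-voice: a private mental sound no other character can hear → meta-diegetic.
(3) is non-diegetic: nothing in the gym produces it and the characters don't hear it — pure soundtrack.
(4) a subjective body sound — Callum's private perception, inaudible to Mei-Lin → meta-diegetic.
Only (3) is non-diegetic.

3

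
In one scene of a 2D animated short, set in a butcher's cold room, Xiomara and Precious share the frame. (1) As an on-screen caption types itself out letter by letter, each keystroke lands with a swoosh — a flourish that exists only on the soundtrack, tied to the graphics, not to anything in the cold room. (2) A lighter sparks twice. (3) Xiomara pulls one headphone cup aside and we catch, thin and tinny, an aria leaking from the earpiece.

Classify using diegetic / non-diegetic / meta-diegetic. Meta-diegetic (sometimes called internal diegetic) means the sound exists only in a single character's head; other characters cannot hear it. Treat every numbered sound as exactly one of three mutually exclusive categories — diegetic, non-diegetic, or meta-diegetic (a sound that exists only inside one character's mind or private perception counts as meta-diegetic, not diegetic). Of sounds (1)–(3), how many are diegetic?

Sound (1): sound married to a title/caption — outside the diegesis by definition, so non-diegetic.
Sound (2): the sound comes from a lighter physically present in the location, so diegetic.
(3) the earpiece is a real device on Xiomara's head — source music → diegetic.
So 2 of the 3 are diegetic: (2), (3).

2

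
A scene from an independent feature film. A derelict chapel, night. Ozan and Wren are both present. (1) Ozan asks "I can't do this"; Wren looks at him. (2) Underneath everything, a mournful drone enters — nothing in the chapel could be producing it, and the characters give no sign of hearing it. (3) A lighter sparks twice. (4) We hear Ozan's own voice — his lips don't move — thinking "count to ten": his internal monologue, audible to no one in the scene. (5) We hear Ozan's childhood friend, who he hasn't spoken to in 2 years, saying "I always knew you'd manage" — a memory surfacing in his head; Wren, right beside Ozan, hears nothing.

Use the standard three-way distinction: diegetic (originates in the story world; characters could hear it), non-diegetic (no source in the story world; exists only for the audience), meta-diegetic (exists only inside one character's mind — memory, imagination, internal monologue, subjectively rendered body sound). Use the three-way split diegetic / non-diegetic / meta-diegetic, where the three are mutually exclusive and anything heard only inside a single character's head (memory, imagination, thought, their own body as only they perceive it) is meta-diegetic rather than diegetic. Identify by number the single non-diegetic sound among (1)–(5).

(1) on-screen dialogue — Ozan speaks and Wren is there to hear → diegetic.
Sound (2): it has no source in the story world and no character can hear it — it's underscore, so non-diegetic.
(3) the sound comes from a lighter physically present in the location → diegetic.
(4) internal monologue — inside Ozan's mind, not spoken into the scene → meta-diegetic.
Sound (5): it's Ozan's recollection rendered as sound; the other character can't hear it, so meta-diegetic.
Only (2) is non-diegetic.

2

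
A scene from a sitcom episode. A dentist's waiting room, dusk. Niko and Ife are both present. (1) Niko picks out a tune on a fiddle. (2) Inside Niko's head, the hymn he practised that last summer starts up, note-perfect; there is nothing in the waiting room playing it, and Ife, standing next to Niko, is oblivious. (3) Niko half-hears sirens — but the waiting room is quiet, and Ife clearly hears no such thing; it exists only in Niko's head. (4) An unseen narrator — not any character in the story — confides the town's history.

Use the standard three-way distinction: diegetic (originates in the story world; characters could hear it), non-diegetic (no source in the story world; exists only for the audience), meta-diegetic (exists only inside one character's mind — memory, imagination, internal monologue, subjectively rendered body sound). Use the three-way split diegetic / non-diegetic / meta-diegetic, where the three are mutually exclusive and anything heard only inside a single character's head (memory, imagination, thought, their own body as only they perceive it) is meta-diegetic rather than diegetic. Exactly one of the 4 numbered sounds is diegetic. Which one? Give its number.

1

(1) Niko is producing the music live, in the story world → diegetic.
(2) is meta-diegetic: it lives in Niko's subjectivity, not in the waiting room.
(3) Niko alone 'hears' it — an imagined sound, not present in the space → meta-diegetic.
Sound (4): commentary laid over the scene from outside the fiction, so non-diegetic.
Only (1) is diegetic.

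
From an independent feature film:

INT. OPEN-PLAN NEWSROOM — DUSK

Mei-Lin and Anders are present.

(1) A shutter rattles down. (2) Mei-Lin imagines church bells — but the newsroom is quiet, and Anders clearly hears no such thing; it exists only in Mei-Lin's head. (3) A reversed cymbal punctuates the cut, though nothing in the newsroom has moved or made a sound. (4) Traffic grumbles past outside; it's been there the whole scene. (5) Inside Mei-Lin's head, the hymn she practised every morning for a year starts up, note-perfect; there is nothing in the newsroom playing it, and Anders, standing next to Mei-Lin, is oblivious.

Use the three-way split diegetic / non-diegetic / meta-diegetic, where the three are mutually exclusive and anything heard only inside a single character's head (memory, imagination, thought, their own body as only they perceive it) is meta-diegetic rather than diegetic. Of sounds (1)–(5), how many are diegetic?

Sound (1): a shutter is a real object/event in the scene's world, so diegetic.
(2) subjective to Mei-Lin: the newsroom is silent and Anders hears nothing → meta-diegetic.
Sound (3): it's a sound-design accent with no in-world source; no one in the scene can hear it, so non-diegetic.
(4) is diegetic: ambient/room sound belonging to the story's physical space.
(5) remembered music, private to Mei-Lin — Anders is oblivious because it isn't in the room → meta-diegetic.
So 2 of the 5 are diegetic: (1), (4).

2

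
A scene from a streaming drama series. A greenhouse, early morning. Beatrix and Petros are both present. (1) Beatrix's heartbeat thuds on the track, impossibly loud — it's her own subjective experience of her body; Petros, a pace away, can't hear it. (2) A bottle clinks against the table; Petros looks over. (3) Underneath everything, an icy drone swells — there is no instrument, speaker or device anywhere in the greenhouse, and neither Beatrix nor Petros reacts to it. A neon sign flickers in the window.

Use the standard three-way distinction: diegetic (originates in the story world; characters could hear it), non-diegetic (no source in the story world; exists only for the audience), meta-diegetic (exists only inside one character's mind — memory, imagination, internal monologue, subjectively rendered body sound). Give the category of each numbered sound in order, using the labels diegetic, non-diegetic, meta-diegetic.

meta-diegetic, diegetic, non-diegetic

(1) a subjective body sound — Beatrix's private perception, inaudible to Petros → meta-diegetic.
(2) is diegetic: the sound comes from a bottle physically present in the location.
(3) is non-diegetic: nothing in the greenhouse produces it and the characters don't hear it — pure soundtrack.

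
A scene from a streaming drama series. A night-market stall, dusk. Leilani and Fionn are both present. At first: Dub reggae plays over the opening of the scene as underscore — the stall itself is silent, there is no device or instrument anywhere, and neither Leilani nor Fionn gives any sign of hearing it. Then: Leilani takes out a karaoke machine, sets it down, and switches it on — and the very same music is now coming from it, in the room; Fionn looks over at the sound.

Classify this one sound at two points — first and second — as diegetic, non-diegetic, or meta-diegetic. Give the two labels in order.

non-diegetic, diegetic

First: no in-world source exists and no character can hear it — underscore → non-diegetic.
Second: a karaoke machine is now a real source in the story world and the characters hear it → diegetic.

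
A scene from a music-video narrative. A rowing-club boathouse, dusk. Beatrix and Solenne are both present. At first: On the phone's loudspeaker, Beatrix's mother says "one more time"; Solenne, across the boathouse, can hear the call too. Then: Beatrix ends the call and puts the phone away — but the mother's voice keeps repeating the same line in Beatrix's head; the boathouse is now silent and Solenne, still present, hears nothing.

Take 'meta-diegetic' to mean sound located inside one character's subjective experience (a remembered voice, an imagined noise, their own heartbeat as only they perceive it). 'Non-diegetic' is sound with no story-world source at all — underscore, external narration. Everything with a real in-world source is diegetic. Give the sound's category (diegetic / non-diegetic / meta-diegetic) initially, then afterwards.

Initially: the loudspeaker is an in-world source; both Beatrix and Solenne hear the call → diegetic.
Afterwards: with the phone off, the voice continues only as Beatrix's private mental replay — Solenne can't hear it → meta-diegetic.

diegetic, meta-diegetic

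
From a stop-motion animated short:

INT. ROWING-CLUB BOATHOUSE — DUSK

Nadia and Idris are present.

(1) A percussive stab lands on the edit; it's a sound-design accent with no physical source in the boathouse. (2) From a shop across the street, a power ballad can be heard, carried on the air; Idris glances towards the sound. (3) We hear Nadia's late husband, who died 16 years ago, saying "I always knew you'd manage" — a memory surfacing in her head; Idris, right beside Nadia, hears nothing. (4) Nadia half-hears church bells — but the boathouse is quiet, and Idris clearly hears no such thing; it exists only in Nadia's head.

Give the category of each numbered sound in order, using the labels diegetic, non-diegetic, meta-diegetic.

(1) is non-diegetic: an editorial stinger — it belongs to the cut, not the story world.
(2) is diegetic: it's coming from a shop across the street — a location within the story world — and Idris reacts.
Sound (3): it's Nadia's recollection rendered as sound; the other character can't hear it, so meta-diegetic.
(4) subjective to Nadia: the boathouse is silent and Idris hears nothing → meta-diegetic.

non-diegetic, diegetic, meta-diegetic, meta-diegetic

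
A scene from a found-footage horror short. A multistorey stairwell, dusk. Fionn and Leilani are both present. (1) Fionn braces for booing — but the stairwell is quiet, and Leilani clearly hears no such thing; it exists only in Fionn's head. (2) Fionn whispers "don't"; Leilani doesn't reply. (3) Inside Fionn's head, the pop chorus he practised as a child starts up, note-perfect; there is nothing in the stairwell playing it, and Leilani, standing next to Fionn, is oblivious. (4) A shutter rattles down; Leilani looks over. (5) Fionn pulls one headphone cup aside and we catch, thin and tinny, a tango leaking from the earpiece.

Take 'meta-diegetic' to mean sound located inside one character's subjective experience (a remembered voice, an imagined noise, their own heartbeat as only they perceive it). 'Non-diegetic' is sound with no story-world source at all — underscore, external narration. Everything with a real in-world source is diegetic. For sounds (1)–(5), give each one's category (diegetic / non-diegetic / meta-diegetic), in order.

(1) is meta-diegetic: subjective to Fionn: the stairwell is silent and Leilani hears nothing.
Sound (2): Fionn is a character speaking aloud in the scene, so diegetic.
(3) the music is a memory playing inside Fionn's mind alone; no real-world source, Leilani can't hear it → meta-diegetic.
Sound (4): the sound comes from a shutter physically present in the location, so diegetic.
(5) the earpiece is a real device on Fionn's head — source music → diegetic.

meta-diegetic, diegetic, meta-diegetic, diegetic, diegetic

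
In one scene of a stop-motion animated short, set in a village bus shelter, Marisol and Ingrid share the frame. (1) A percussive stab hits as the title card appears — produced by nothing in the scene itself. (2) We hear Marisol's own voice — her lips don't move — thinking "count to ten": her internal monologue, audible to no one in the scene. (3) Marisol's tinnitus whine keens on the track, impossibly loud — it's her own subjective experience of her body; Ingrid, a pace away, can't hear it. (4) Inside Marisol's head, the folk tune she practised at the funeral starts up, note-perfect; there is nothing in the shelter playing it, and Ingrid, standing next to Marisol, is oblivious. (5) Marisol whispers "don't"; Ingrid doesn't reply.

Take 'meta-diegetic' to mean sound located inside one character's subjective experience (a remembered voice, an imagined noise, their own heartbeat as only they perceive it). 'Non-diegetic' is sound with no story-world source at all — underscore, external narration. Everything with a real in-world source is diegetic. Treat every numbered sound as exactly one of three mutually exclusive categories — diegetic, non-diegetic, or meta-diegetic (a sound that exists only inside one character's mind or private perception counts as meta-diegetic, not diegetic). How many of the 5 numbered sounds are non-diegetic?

(1) is non-diegetic: it's a sound-design accent with no in-world source; no one in the scene can hear it.
(2) is meta-diegetic: internal monologue — inside Marisol's mind, not spoken into the scene.
(3) is meta-diegetic: a subjective body sound — Marisol's private perception, inaudible to Ingrid.
(4) is meta-diegetic: the music is a memory playing inside Marisol's mind alone; no real-world source, Ingrid can't hear it.
(5) is diegetic: spoken by a character present in the story world.
Non-diegetic: (1) — that's 1.

1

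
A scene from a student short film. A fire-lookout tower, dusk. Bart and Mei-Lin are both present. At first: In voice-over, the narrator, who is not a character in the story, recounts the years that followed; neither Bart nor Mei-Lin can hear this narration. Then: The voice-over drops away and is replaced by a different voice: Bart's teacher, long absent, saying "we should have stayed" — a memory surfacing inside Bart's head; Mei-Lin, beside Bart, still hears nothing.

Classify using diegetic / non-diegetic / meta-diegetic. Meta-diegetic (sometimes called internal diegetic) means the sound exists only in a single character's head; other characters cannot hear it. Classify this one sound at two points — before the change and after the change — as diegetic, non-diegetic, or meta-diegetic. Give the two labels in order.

Before the change: the external narrator addresses only the audience — outside the story world → non-diegetic.
After the change: the replacement voice is a memory inside Bart's mind specifically → meta-diegetic.

non-diegetic, meta-diegetic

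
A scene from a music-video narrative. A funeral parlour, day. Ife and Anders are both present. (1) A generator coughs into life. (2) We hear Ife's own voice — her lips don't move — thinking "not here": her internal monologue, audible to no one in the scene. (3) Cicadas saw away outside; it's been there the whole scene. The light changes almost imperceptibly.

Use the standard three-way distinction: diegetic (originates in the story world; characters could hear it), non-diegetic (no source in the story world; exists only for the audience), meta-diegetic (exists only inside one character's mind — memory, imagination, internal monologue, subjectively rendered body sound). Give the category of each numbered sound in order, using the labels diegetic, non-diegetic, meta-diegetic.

Sound (1): an in-world source (a generator); characters could hear it, so diegetic.
(2) is meta-diegetic: it's Ife's unspoken thought, heard only by the audience via her subjectivity.
Sound (3): ambient/room sound belonging to the story's physical space, so diegetic.

diegetic, meta-diegetic, diegetic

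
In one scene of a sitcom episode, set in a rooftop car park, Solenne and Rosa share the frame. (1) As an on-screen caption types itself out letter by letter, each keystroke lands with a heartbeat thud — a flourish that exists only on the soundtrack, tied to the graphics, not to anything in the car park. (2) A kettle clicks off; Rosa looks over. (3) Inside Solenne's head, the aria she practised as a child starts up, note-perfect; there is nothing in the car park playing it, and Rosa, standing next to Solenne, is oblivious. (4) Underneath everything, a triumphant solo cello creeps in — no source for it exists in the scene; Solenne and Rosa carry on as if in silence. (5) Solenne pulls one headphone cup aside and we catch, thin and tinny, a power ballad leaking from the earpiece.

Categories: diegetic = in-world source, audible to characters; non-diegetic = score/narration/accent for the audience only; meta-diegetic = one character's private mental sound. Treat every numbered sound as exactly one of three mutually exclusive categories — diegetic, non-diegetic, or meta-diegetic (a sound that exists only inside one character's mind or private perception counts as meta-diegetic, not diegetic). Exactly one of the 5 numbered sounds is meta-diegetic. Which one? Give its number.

(1) it accompanies on-screen graphics, not anything inside the story world → non-diegetic.
(2) is diegetic: an in-world source (a kettle); characters could hear it.
(3) is meta-diegetic: remembered music, private to Solenne — Rosa is oblivious because it isn't in the room.
(4) is non-diegetic: nothing in the car park produces it and the characters don't hear it — pure soundtrack.
(5) the earpiece is a real device on Solenne's head — source music → diegetic.
Only (3) is meta-diegetic.

3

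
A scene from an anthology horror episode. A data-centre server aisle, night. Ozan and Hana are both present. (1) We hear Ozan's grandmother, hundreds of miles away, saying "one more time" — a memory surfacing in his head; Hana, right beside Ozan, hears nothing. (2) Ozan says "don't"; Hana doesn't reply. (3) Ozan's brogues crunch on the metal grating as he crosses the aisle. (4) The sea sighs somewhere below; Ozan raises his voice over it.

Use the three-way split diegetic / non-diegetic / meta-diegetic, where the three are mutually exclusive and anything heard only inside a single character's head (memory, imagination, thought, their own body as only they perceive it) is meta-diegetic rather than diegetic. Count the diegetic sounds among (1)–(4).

3

(1) it's Ozan's recollection rendered as sound; the other character can't hear it → meta-diegetic.
(2) is diegetic: spoken by a character present in the story world.
(3) is diegetic: Ozan's footsteps are produced in the story world.
Sound (4): ambient/room sound belonging to the story's physical space, so diegetic.
So 3 of the 4 are diegetic: (2), (3), (4).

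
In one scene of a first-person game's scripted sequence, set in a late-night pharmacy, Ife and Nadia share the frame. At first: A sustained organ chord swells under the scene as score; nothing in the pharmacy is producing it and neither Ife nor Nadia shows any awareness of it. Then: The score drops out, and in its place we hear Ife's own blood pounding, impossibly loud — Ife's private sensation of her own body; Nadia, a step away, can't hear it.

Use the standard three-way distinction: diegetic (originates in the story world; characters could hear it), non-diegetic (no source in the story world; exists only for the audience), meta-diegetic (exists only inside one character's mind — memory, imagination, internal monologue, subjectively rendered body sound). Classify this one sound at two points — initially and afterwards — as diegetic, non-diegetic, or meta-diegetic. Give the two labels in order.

Initially: underscore with no in-world source, inaudible to the characters → non-diegetic.
Afterwards: the body sound is Ife's subjective perception alone — Nadia can't hear it → meta-diegetic.

non-diegetic, meta-diegetic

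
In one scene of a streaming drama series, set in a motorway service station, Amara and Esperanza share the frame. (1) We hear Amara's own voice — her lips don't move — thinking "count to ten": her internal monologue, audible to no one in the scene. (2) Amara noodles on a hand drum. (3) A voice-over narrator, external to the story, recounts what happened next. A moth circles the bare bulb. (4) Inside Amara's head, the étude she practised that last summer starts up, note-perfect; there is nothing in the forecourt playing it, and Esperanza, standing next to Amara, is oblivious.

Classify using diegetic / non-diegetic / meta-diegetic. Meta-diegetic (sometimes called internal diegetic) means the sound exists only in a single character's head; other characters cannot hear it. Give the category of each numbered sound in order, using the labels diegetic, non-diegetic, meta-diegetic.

meta-diegetic, diegetic, non-diegetic, meta-diegetic

(1) Amara's thought-voice: a private mental sound no other character can hear → meta-diegetic.
(2) a character is playing a hand drum on screen → diegetic.
(3) is non-diegetic: external voice-over — not a character, not heard by anyone in the scene.
(4) the music is a memory playing inside Amara's mind alone; no real-world source, Esperanza can't hear it → meta-diegetic.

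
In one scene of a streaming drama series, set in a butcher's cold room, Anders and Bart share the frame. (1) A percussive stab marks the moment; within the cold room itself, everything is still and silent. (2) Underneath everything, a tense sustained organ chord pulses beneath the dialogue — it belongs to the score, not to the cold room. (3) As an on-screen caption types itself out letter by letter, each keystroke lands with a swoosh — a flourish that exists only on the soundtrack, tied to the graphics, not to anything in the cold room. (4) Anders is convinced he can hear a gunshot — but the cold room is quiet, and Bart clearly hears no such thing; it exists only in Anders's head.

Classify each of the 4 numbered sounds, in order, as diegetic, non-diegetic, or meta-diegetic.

(1) is non-diegetic: nothing in the scene produces it; it's an accent added for the audience.
Sound (2): nothing in the cold room produces it and the characters don't hear it — pure soundtrack, so non-diegetic.
Sound (3): sound married to a title/caption — outside the diegesis by definition, so non-diegetic.
(4) Anders alone 'hears' it — an imagined sound, not present in the space → meta-diegetic.

non-diegetic, non-diegetic, non-diegetic, meta-diegetic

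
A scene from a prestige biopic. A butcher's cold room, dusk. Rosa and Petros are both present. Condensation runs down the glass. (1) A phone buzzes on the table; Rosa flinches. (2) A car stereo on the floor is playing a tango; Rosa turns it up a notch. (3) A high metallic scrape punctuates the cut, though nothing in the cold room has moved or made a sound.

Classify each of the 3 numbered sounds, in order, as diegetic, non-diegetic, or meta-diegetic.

(1) is diegetic: an in-world source (a phone); characters could hear it.
(2) the music comes from an on-screen device that Rosa responds to → diegetic.
Sound (3): nothing in the scene produces it; it's an accent added for the audience, so non-diegetic.

diegetic, diegetic, non-diegetic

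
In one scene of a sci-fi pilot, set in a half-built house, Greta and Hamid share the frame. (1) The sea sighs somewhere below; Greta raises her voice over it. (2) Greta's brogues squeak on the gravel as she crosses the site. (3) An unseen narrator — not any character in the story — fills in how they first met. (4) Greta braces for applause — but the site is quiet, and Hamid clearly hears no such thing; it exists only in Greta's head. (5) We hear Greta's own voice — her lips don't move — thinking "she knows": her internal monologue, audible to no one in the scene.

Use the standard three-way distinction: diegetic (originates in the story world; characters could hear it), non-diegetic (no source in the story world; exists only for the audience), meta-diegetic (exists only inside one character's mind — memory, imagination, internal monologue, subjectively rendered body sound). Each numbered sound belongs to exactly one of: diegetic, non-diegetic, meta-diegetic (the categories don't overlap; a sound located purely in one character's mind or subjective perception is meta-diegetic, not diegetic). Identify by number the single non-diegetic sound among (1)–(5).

(1) is diegetic: the sea is part of the location's real environment.
(2) Greta's footsteps are produced in the story world → diegetic.
Sound (3): commentary laid over the scene from outside the fiction, so non-diegetic.
(4) is meta-diegetic: the sound is imagined by Greta; nothing in the story world is producing it and Hamid can't hear it.
Sound (5): it's Greta's unspoken thought, heard only by the audience via her subjectivity, so meta-diegetic.
Only (3) is non-diegetic.

3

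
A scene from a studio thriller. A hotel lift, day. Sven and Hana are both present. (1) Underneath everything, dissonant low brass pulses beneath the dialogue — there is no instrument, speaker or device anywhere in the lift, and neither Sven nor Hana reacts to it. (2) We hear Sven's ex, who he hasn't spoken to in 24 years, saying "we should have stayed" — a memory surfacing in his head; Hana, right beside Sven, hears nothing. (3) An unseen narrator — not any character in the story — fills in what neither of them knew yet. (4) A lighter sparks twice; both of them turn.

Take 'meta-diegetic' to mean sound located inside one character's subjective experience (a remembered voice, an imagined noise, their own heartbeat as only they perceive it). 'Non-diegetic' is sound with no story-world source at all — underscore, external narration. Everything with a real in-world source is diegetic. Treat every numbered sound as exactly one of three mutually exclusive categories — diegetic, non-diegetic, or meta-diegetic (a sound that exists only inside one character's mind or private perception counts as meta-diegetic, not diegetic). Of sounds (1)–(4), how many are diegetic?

(1) nothing in the lift produces it and the characters don't hear it — pure soundtrack → non-diegetic.
(2) is meta-diegetic: a remembered line, private to Sven — not present in the room, not audible to Hana.
Sound (3): commentary laid over the scene from outside the fiction, so non-diegetic.
Sound (4): an in-world source (a lighter); characters could hear it, so diegetic.
So 1 of the 4 is diegetic: (4).

1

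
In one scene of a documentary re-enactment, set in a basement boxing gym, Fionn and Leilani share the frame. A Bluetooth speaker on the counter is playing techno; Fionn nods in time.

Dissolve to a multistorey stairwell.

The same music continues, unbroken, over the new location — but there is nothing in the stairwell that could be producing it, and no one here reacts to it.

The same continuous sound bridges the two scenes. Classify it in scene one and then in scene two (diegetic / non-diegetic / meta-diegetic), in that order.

Scene one: a Bluetooth speaker is an on-screen source and Fionn reacts to it → diegetic.
Scene two: there is no source in the stairwell and no one hears it — it's now underscore → non-diegetic.

diegetic, non-diegetic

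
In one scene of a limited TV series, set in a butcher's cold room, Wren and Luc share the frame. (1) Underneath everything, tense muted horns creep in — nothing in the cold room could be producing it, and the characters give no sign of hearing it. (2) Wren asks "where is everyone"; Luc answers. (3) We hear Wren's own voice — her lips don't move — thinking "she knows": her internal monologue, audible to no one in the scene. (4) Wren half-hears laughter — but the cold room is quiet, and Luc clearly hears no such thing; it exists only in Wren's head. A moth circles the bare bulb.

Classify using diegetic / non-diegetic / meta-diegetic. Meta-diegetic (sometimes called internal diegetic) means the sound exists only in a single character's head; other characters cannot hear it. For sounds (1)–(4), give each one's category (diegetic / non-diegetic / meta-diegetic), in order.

(1) score with no on-screen or off-screen source; it exists for the audience alone → non-diegetic.
Sound (2): Wren is a character speaking aloud in the scene, so diegetic.
(3) it's Wren's unspoken thought, heard only by the audience via her subjectivity → meta-diegetic.
(4) is meta-diegetic: subjective to Wren: the cold room is silent and Luc hears nothing.

non-diegetic, diegetic, meta-diegetic, meta-diegetic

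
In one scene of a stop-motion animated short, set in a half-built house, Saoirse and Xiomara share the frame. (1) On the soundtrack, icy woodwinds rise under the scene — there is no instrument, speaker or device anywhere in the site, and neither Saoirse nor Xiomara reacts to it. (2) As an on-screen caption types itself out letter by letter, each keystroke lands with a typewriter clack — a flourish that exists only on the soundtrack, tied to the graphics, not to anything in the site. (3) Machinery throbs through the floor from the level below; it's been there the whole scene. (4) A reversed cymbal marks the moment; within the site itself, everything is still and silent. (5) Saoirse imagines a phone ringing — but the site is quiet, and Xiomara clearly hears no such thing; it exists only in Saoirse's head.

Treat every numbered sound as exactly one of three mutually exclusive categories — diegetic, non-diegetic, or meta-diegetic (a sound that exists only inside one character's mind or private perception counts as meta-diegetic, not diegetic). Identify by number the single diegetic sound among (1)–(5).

(1) score with no on-screen or off-screen source; it exists for the audience alone → non-diegetic.
(2) is non-diegetic: sound married to a title/caption — outside the diegesis by definition.
Sound (3): it's the actual ambient sound of the location, so diegetic.
Sound (4): it's a sound-design accent with no in-world source; no one in the scene can hear it, so non-diegetic.
(5) Saoirse alone 'hears' it — an imagined sound, not present in the space → meta-diegetic.
Only (3) is diegetic.

3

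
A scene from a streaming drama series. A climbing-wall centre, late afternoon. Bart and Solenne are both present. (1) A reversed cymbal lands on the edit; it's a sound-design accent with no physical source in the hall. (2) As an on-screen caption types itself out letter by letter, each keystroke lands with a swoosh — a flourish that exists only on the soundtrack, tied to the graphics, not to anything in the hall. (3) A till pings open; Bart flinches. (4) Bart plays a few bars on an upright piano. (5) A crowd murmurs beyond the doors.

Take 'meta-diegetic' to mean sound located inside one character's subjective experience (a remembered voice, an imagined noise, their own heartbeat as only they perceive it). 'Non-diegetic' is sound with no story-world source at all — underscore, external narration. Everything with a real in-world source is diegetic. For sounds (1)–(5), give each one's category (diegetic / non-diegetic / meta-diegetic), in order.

non-diegetic, non-diegetic, diegetic, diegetic, diegetic

(1) it's a sound-design accent with no in-world source; no one in the scene can hear it → non-diegetic.
(2) it accompanies on-screen graphics, not anything inside the story world → non-diegetic.
(3) an in-world source (a till); characters could hear it → diegetic.
(4) the instrument and the performer are both in the scene → diegetic.
Sound (5): it's the actual ambient sound of the location, so diegetic.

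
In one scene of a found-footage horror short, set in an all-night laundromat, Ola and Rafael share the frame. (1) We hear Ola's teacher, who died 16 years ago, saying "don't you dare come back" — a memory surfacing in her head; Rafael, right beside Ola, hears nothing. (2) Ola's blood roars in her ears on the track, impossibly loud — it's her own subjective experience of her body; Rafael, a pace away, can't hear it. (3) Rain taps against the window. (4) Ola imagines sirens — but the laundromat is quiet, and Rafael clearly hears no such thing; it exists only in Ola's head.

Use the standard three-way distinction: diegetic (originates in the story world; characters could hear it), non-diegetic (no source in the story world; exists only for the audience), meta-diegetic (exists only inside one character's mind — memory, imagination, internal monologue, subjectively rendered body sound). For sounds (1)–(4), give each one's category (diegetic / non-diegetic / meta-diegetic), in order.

(1) is meta-diegetic: the voice is a memory playing only inside Ola's mind; Rafael can't hear it.
(2) point-of-audition from inside Ola's body; not a sound in the room → meta-diegetic.
Sound (3): it's the actual ambient sound of the location, so diegetic.
(4) is meta-diegetic: the sound is imagined by Ola; nothing in the story world is producing it and Rafael can't hear it.

meta-diegetic, meta-diegetic, diegetic, meta-diegetic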